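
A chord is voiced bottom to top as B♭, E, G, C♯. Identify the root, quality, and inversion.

C# diminished seventh, third inversion

The distinct note names are Bb, E, G, C#. Stacked in thirds they read C#–E–G–Bb, which is a diminished seventh chord on C#.
Bb is the seventh of C# diminished seventh; seventh in the bass means third inversion (figured bass 4/2).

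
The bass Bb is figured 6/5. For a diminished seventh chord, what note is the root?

G

The figures 6/5 mean the third of the chord is in the bass. If Bb is the third of a diminished seventh chord, the root is G (chord tones G–Bb–Db–Fb).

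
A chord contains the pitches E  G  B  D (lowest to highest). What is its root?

E

Reordering E, G, B, D into stacked thirds gives E–G–B–D; the bottom of that stack, E, is the root.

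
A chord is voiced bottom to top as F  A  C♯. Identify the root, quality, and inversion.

F augmented, root position

The pitch classes F, A, C# arrange in thirds as F–A–C#: an F augmented triad.
F is the root of F augmented; root in the bass means root position (figured bass 5/3).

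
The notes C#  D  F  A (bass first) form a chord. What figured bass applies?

4/2

The notes C#, D, F, A stack in thirds as D–F–A–C# — a D minor-major seventh chord. The bass C# is the seventh, so this is third inversion: figured 4/2.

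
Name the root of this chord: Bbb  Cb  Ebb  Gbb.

Cb

Bbb, Cb, Ebb, Gbb are the tones of a Cb half-diminished seventh chord (Cb–Ebb–Gbb–Bbb), making Cb the root.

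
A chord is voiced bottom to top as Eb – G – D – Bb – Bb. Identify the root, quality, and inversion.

Reducing to letter names: Eb, G, D, Bb. These stack in thirds as Eb–G–Bb–D — an Eb major seventh chord.
With the root (Eb) in the bass, the chord is in root position (figured bass 7).

Eb major seventh, root position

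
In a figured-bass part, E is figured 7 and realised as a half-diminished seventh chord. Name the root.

E

The figures 7 mean the root of the chord is in the bass. If E is the root of a half-diminished seventh chord, the root is E (chord tones E–G–Bb–D).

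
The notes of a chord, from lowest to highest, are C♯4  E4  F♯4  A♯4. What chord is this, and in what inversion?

F# dominant seventh, second inversion

The pitch classes C#, E, F#, A# arrange in thirds as F#–A#–C#–E: an F# dominant seventh chord.
C# is the fifth of F# dominant seventh; fifth in the bass means second inversion (figured bass 4/3).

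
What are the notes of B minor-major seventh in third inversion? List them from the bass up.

B minor-major seventh is B–D–F#–A#. Third inversion puts the seventh (A#) in the bass, with the remaining tones above: A#, B, D, F#.

A#, B, D, F#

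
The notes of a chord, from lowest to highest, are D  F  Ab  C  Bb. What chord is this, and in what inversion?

Bb dominant ninth, first inversion

Reducing to letter names: D, F, Ab, C, Bb. These stack in thirds as Bb–D–F–Ab–C — a Bb dominant ninth chord.
The lowest note is D, the third of the chord, so this is first inversion.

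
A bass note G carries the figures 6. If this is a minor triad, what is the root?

The figures 6 mean the third of the chord is in the bass. If G is the third of a minor triad, the root is E (chord tones E–G–B).

E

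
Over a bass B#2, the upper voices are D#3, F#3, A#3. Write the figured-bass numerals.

7

The notes B#, D#, F#, A# stack in thirds as B#–D#–F#–A# — a B# half-diminished seventh chord. The bass B# is the root, so this is root position: figured 7.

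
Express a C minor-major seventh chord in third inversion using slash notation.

Third inversion of C minor-major seventh has the seventh (B) in the bass. As a slash chord: Cm(maj7)/B.

Cm(maj7)/B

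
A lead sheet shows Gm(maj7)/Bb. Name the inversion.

Gm(maj7)/Bb means G minor-major seventh with Bb in the bass. Bb is the third of G minor-major seventh (G–Bb–D–F#), so this is first inversion.

first inversion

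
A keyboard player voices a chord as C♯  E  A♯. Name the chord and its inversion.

A# diminished, first inversion

The pitch classes C#, E, A# arrange in thirds as A#–C#–E: an A# diminished triad.
C# is the third of A# diminished; third in the bass means first inversion (figured bass 6).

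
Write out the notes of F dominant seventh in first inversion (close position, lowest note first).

A, C, Eb, F

Spelling F dominant seventh: F–A–C–Eb. In first inversion the third is bass, giving A, C, Eb, F from the bottom.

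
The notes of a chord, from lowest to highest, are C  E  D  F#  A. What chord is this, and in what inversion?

The pitch classes C, E, D, F#, A arrange in thirds as D–F#–A–C–E: a D dominant ninth chord.
The lowest note is C, the seventh of the chord, so this is third inversion.

D dominant ninth, third inversion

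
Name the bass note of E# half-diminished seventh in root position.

E#

E# half-diminished seventh is E#–G#–B–D#. Root position places the root in the bass: E#.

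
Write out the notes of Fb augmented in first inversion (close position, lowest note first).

Fb augmented is Fb–Ab–C. First inversion puts the third (Ab) in the bass, with the remaining tones above: Ab, C, Fb.

Ab, C, Fb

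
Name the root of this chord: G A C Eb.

Reordering G, A, C, Eb into stacked thirds gives A–C–Eb–G; the bottom of that stack, A, is the root.

A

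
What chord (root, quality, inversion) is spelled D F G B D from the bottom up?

The distinct note names are D, F, G, B. Stacked in thirds they read G–B–D–F, which is a dominant seventh chord on G.
D is the fifth of G dominant seventh; fifth in the bass means second inversion (figured bass 4/3).

G dominant seventh, second inversion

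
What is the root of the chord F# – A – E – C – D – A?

The distinct letter names are F#, A, E, C, D. Arranged as a stack of thirds they read D–F#–A–C–E, so D is the root (a D dominant ninth chord).

D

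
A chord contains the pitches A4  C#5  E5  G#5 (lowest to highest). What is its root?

Reordering A, C#, E, G# into stacked thirds gives A–C#–E–G#; the bottom of that stack, A, is the root.

A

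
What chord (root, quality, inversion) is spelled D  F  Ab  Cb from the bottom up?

D diminished seventh, root position

The pitch classes D, F, Ab, Cb arrange in thirds as D–F–Ab–Cb: a D diminished seventh chord.
With the root (D) in the bass, the chord is in root position (figured bass 7).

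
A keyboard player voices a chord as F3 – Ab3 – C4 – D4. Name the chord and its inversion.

Reducing to letter names: F, Ab, C, D. These stack in thirds as D–F–Ab–C — a D half-diminished seventh chord.
The lowest note is F, the third of the chord, so this is first inversion (figured bass 6/5).

D half-diminished seventh, first inversion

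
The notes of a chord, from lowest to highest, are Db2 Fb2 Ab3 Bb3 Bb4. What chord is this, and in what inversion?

Reducing to letter names: Db, Fb, Ab, Bb. These stack in thirds as Bb–Db–Fb–Ab — a Bb half-diminished seventh chord.
The lowest note is Db, the third of the chord, so this is first inversion (figured bass 6/5).

Bb half-diminished seventh, first inversion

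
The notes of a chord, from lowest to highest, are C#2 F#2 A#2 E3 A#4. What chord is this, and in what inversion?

The distinct note names are C#, F#, A#, E. Stacked in thirds they read F#–A#–C#–E, which is a dominant seventh chord on F#.
C# is the fifth of F# dominant seventh; fifth in the bass means second inversion (figured bass 4/3).

F# dominant seventh, second inversion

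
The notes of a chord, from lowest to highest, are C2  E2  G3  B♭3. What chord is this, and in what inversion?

The pitch classes C, E, G, Bb arrange in thirds as C–E–G–Bb: a C dominant seventh chord.
With the root (C) in the bass, the chord is in root position (figured bass 7).

C dominant seventh, root position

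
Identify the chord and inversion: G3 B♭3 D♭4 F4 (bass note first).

G half-diminished seventh, root position

The distinct note names are G, Bb, Db, F. Stacked in thirds they read G–Bb–Db–F, which is a half-diminished seventh chord on G.
G is the root of G half-diminished seventh; root in the bass means root position (figured bass 7).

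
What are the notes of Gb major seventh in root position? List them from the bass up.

The chord tones are Gb–Bb–Db–F. With the root (Gb) lowest for root position: Gb, Bb, Db, F.

Gb, Bb, Db, F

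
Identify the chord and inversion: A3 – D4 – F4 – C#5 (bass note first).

The pitch classes A, D, F, C# arrange in thirds as D–F–A–C#: a D minor-major seventh chord.
With the fifth (A) in the bass, the chord is in second inversion (figured bass 4/3).

D minor-major seventh, second inversion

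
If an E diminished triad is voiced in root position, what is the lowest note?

E diminished is E–G–Bb. Root position places the root in the bass: E.

E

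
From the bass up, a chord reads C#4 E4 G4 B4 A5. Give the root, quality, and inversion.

A dominant ninth, first inversion

The distinct note names are C#, E, G, B, A. Stacked in thirds they read A–C#–E–G–B, which is a dominant ninth chord on A.
The lowest note is C#, the third of the chord, so this is first inversion.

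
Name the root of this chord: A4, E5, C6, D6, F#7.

A, E, C, D, F# are the tones of a D dominant ninth chord (D–F#–A–C–E), making D the root.

D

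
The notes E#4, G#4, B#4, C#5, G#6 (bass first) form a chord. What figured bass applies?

The notes E#, G#, B#, C# stack in thirds as C#–E#–G#–B# — a C# major seventh chord. The bass E# is the third, so this is first inversion: figured 6/5.

6/5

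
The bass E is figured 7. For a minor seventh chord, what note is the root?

The figures 7 mean the root of the chord is in the bass. If E is the root of a minor seventh chord, the root is E (chord tones E–G–B–D).

E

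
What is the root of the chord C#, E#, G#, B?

C#, E#, G#, B are the tones of a C# dominant seventh chord (C#–E#–G#–B), making C# the root.

C#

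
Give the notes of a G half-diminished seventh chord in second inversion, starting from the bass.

Spelling G half-diminished seventh: G–Bb–Db–F. In second inversion the fifth is bass, giving Db, F, G, Bb from the bottom.

Db, F, G, Bb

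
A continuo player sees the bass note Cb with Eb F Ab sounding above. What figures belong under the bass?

4/3

The notes Cb, Eb, F, Ab stack in thirds as F–Ab–Cb–Eb — an F half-diminished seventh chord. The bass Cb is the fifth, so this is second inversion: figured 4/3.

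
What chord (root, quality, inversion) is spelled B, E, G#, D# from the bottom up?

Reducing to letter names: B, E, G#, D#. These stack in thirds as E–G#–B–D# — an E major seventh chord.
With the fifth (B) in the bass, the chord is in second inversion (figured bass 4/3).

E major seventh, second inversion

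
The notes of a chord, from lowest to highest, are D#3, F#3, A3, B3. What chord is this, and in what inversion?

B dominant seventh, first inversion

The pitch classes D#, F#, A, B arrange in thirds as B–D#–F#–A: a B dominant seventh chord.
The lowest note is D#, the third of the chord, so this is first inversion (figured bass 6/5).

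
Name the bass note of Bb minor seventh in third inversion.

In third inversion the seventh is lowest. For Bb minor seventh (Bb–Db–F–Ab) that is Ab.

Ab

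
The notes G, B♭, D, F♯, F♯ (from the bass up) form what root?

Reordering G, Bb, D, F# into stacked thirds gives G–Bb–D–F#; the bottom of that stack, G, is the root.

G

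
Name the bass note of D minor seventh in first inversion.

F

In first inversion the third is lowest. For D minor seventh (D–F–A–C) that is F.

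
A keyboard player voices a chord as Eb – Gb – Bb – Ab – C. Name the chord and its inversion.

The distinct note names are Eb, Gb, Bb, Ab, C. Stacked in thirds they read Ab–C–Eb–Gb–Bb, which is a dominant ninth chord on Ab.
Eb is the fifth of Ab dominant ninth; fifth in the bass means second inversion.

Ab dominant ninth, second inversion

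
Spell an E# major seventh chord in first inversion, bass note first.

G##, B#, D##, E#

The chord tones are E#–G##–B#–D##. With the third (G##) lowest for first inversion: G##, B#, D##, E#.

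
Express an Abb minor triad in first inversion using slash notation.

First inversion of Abb minor has the third (Cbb) in the bass. As a slash chord: Abbm/Cbb.

Abbm/Cbb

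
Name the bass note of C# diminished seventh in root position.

In root position the root is lowest. For C# diminished seventh (C#–E–G–Bb) that is C#.

C#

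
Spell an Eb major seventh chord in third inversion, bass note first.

D, Eb, G, Bb

The chord tones are Eb–G–Bb–D. With the seventh (D) lowest for third inversion: D, Eb, G, Bb.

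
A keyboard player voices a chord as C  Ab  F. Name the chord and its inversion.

Reducing to letter names: C, Ab, F. These stack in thirds as F–Ab–C — an F minor triad.
C is the fifth of F minor; fifth in the bass means second inversion (figured bass 6/4).

F minor, second inversion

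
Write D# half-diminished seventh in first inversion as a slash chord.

First inversion of D# half-diminished seventh has the third (F#) in the bass. As a slash chord: D#ø7/F#.

D#ø7/F#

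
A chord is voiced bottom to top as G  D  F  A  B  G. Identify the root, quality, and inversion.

G dominant ninth, root position

The distinct note names are G, D, F, A, B. Stacked in thirds they read G–B–D–F–A, which is a dominant ninth chord on G.
The lowest note is G, the root of the chord, so this is root position.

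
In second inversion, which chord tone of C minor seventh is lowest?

The fifth of C minor seventh (C–Eb–G–Bb) is G; that is the bass in second inversion.

G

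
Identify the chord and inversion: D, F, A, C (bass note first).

D minor seventh, root position

The distinct note names are D, F, A, C. Stacked in thirds they read D–F–A–C, which is a minor seventh chord on D.
The lowest note is D, the root of the chord, so this is root position (figured bass 7).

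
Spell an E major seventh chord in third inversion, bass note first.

Spelling E major seventh: E–G#–B–D#. In third inversion the seventh is bass, giving D#, E, G#, B from the bottom.

D#, E, G#, B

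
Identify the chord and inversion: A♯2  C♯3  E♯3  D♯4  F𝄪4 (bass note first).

D# dominant ninth, second inversion

Reducing to letter names: A#, C#, E#, D#, F##. These stack in thirds as D#–F##–A#–C#–E# — a D# dominant ninth chord.
A# is the fifth of D# dominant ninth; fifth in the bass means second inversion.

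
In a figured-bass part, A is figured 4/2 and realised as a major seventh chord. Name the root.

The figures 4/2 mean the seventh of the chord is in the bass. If A is the seventh of a major seventh chord, the root is Bb (chord tones Bb–D–F–A).

Bb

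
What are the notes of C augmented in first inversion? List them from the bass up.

Spelling C augmented: C–E–G#. In first inversion the third is bass, giving E, G#, C from the bottom.

E, G#, C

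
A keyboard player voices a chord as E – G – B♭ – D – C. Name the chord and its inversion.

Reducing to letter names: E, G, Bb, D, C. These stack in thirds as C–E–G–Bb–D — a C dominant ninth chord.
With the third (E) in the bass, the chord is in first inversion.

C dominant ninth, first inversion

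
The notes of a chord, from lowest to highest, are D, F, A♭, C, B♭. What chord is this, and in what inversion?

The pitch classes D, F, Ab, C, Bb arrange in thirds as Bb–D–F–Ab–C: a Bb dominant ninth chord.
D is the third of Bb dominant ninth; third in the bass means first inversion.

Bb dominant ninth, first inversion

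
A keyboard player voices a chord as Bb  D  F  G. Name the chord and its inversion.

G minor seventh, first inversion

The pitch classes Bb, D, F, G arrange in thirds as G–Bb–D–F: a G minor seventh chord.
Bb is the third of G minor seventh; third in the bass means first inversion (figured bass 6/5).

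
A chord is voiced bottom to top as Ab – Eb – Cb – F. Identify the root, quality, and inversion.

The pitch classes Ab, Eb, Cb, F arrange in thirds as F–Ab–Cb–Eb: an F half-diminished seventh chord.
Ab is the third of F half-diminished seventh; third in the bass means first inversion (figured bass 6/5).

F half-diminished seventh, first inversion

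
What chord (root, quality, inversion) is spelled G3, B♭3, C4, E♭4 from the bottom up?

The distinct note names are G, Bb, C, Eb. Stacked in thirds they read C–Eb–G–Bb, which is a minor seventh chord on C.
G is the fifth of C minor seventh; fifth in the bass means second inversion (figured bass 4/3).

C minor seventh, second inversion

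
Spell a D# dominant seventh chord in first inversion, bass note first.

D# dominant seventh is D#–F##–A#–C#. First inversion puts the third (F##) in the bass, with the remaining tones above: F##, A#, C#, D#.

F##, A#, C#, D#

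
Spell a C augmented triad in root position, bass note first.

C, E, G#

Spelling C augmented: C–E–G#. In root position the root is bass, giving C, E, G# from the bottom.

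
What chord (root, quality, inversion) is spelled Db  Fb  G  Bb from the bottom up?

G diminished seventh, second inversion

The pitch classes Db, Fb, G, Bb arrange in thirds as G–Bb–Db–Fb: a G diminished seventh chord.
Db is the fifth of G diminished seventh; fifth in the bass means second inversion (figured bass 4/3).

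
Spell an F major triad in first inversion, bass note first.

Spelling F major: F–A–C. In first inversion the third is bass, giving A, C, F from the bottom.

A, C, F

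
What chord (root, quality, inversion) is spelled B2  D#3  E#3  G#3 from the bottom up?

The distinct note names are B, D#, E#, G#. Stacked in thirds they read E#–G#–B–D#, which is a half-diminished seventh chord on E#.
The lowest note is B, the fifth of the chord, so this is second inversion (figured bass 4/3).

E# half-diminished seventh, second inversion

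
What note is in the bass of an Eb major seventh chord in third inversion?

D

The seventh of Eb major seventh (Eb–G–Bb–D) is D; that is the bass in third inversion.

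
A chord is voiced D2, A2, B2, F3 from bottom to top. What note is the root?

B

Reordering D, A, B, F into stacked thirds gives B–D–F–A; the bottom of that stack, B, is the root.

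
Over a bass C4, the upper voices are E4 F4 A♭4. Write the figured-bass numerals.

The notes C, E, F, Ab stack in thirds as F–Ab–C–E — an F minor-major seventh chord. The bass C is the fifth, so this is second inversion: figured 4/3.

4/3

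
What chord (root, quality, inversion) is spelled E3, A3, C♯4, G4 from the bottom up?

The distinct note names are E, A, C#, G. Stacked in thirds they read A–C#–E–G, which is a dominant seventh chord on A.
With the fifth (E) in the bass, the chord is in second inversion (figured bass 4/3).

A dominant seventh, second inversion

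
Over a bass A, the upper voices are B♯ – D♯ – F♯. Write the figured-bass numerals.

The notes A, B#, D#, F# stack in thirds as B#–D#–F#–A — a B# diminished seventh chord. The bass A is the seventh, so this is third inversion: figured 4/2.

4/2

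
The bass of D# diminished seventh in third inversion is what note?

D# diminished seventh is D#–F#–A–C. Third inversion places the seventh in the bass: C.

C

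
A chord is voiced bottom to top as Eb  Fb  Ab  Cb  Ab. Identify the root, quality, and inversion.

Reducing to letter names: Eb, Fb, Ab, Cb. These stack in thirds as Fb–Ab–Cb–Eb — an Fb major seventh chord.
With the seventh (Eb) in the bass, the chord is in third inversion (figured bass 4/2).

Fb major seventh, third inversion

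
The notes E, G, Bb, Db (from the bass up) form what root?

E

Reordering E, G, Bb, Db into stacked thirds gives E–G–Bb–Db; the bottom of that stack, E, is the root.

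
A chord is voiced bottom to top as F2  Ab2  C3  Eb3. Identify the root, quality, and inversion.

The pitch classes F, Ab, C, Eb arrange in thirds as F–Ab–C–Eb: an F minor seventh chord.
F is the root of F minor seventh; root in the bass means root position (figured bass 7).

F minor seventh, root position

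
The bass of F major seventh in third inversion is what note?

E

F major seventh is F–A–C–E. Third inversion places the seventh in the bass: E.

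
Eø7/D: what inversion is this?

Eø7/D means E half-diminished seventh with D in the bass. D is the seventh of E half-diminished seventh (E–G–Bb–D), so this is third inversion.

third inversion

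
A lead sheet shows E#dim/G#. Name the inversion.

first inversion

E#dim/G# means E# diminished with G# in the bass. G# is the third of E# diminished (E#–G#–B), so this is first inversion.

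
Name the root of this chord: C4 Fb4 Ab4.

Reordering C, Fb, Ab into stacked thirds gives Fb–Ab–C; the bottom of that stack, Fb, is the root.

Fb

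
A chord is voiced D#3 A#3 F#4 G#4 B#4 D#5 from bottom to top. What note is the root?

D#, A#, F#, G#, B# are the tones of a G# dominant ninth chord (G#–B#–D#–F#–A#), making G# the root.

G#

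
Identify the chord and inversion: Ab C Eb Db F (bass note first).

Db major ninth, second inversion

The pitch classes Ab, C, Eb, Db, F arrange in thirds as Db–F–Ab–C–Eb: a Db major ninth chord.
The lowest note is Ab, the fifth of the chord, so this is second inversion.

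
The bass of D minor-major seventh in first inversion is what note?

The third of D minor-major seventh (D–F–A–C#) is F; that is the bass in first inversion.

F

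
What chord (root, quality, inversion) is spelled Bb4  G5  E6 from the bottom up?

Reducing to letter names: Bb, G, E. These stack in thirds as E–G–Bb — an E diminished triad.
Bb is the fifth of E diminished; fifth in the bass means second inversion (figured bass 6/4).

E diminished, second inversion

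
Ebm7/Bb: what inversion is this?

Ebm7/Bb means Eb minor seventh with Bb in the bass. Bb is the fifth of Eb minor seventh (Eb–Gb–Bb–Db), so this is second inversion.

second inversion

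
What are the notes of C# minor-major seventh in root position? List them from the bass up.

The chord tones are C#–E–G#–B#. With the root (C#) lowest for root position: C#, E, G#, B#.

C#, E, G#, B#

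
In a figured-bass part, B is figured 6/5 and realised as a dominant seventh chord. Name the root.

The figures 6/5 mean the third of the chord is in the bass. If B is the third of a dominant seventh chord, the root is G (chord tones G–B–D–F).

G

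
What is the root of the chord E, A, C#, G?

A

The distinct letter names are E, A, C#, G. Arranged as a stack of thirds they read A–C#–E–G, so A is the root (an A dominant seventh chord).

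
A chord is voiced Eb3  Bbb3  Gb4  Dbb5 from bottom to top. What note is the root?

Reordering Eb, Bbb, Gb, Dbb into stacked thirds gives Eb–Gb–Bbb–Dbb; the bottom of that stack, Eb, is the root.

Eb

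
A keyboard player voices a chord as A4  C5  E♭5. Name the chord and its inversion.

A diminished, root position

The distinct note names are A, C, Eb. Stacked in thirds they read A–C–Eb, which is a diminished triad on A.
With the root (A) in the bass, the chord is in root position (figured bass 5/3).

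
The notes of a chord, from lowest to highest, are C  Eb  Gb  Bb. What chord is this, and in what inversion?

Reducing to letter names: C, Eb, Gb, Bb. These stack in thirds as C–Eb–Gb–Bb — a C half-diminished seventh chord.
The lowest note is C, the root of the chord, so this is root position (figured bass 7).

C half-diminished seventh, root position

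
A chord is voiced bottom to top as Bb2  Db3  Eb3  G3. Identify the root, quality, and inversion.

Reducing to letter names: Bb, Db, Eb, G. These stack in thirds as Eb–G–Bb–Db — an Eb dominant seventh chord.
Bb is the fifth of Eb dominant seventh; fifth in the bass means second inversion (figured bass 4/3).

Eb dominant seventh, second inversion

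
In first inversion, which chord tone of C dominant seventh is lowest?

In first inversion the third is lowest. For C dominant seventh (C–E–G–Bb) that is E.

E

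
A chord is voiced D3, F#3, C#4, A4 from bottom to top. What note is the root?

Reordering D, F#, C#, A into stacked thirds gives D–F#–A–C#; the bottom of that stack, D, is the root.

D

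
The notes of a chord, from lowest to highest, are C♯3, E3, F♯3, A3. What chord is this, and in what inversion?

The distinct note names are C#, E, F#, A. Stacked in thirds they read F#–A–C#–E, which is a minor seventh chord on F#.
The lowest note is C#, the fifth of the chord, so this is second inversion (figured bass 4/3).

F# minor seventh, second inversion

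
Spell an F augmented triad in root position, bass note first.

F, A, C#

Spelling F augmented: F–A–C#. In root position the root is bass, giving F, A, C# from the bottom.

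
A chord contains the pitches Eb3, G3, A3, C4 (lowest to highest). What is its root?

A

Eb, G, A, C are the tones of an A half-diminished seventh chord (A–C–Eb–G), making A the root.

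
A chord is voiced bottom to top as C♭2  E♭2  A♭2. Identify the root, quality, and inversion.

Ab minor, first inversion

The pitch classes Cb, Eb, Ab arrange in thirds as Ab–Cb–Eb: an Ab minor triad.
The lowest note is Cb, the third of the chord, so this is first inversion (figured bass 6).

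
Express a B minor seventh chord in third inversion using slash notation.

Third inversion of B minor seventh has the seventh (A) in the bass. As a slash chord: Bm7/A.

Bm7/A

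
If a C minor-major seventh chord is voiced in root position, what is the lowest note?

C

In root position the root is lowest. For C minor-major seventh (C–Eb–G–B) that is C.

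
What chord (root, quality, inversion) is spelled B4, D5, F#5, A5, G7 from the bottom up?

G major ninth, first inversion

The pitch classes B, D, F#, A, G arrange in thirds as G–B–D–F#–A: a G major ninth chord.
The lowest note is B, the third of the chord, so this is first inversion.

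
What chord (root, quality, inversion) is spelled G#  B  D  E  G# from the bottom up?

E dominant seventh, first inversion

Reducing to letter names: G#, B, D, E. These stack in thirds as E–G#–B–D — an E dominant seventh chord.
G# is the third of E dominant seventh; third in the bass means first inversion (figured bass 6/5).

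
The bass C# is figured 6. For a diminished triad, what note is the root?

The figures 6 mean the third of the chord is in the bass. If C# is the third of a diminished triad, the root is A# (chord tones A#–C#–E).

A#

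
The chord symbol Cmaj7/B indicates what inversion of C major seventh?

Cmaj7/B means C major seventh with B in the bass. B is the seventh of C major seventh (C–E–G–B), so this is third inversion.

third inversion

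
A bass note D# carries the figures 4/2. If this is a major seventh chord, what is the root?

The figures 4/2 mean the seventh of the chord is in the bass. If D# is the seventh of a major seventh chord, the root is E (chord tones E–G#–B–D#).

E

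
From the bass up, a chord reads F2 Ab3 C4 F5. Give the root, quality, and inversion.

Reducing to letter names: F, Ab, C. These stack in thirds as F–Ab–C — an F minor triad.
With the root (F) in the bass, the chord is in root position (figured bass 5/3).

F minor, root position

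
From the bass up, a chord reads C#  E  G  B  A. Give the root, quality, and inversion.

The distinct note names are C#, E, G, B, A. Stacked in thirds they read A–C#–E–G–B, which is a dominant ninth chord on A.
With the third (C#) in the bass, the chord is in first inversion.

A dominant ninth, first inversion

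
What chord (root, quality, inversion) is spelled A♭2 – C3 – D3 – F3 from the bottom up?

D half-diminished seventh, second inversion

Reducing to letter names: Ab, C, D, F. These stack in thirds as D–F–Ab–C — a D half-diminished seventh chord.
The lowest note is Ab, the fifth of the chord, so this is second inversion (figured bass 4/3).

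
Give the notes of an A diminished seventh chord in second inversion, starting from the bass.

Eb, Gb, A, C

A diminished seventh is A–C–Eb–Gb. Second inversion puts the fifth (Eb) in the bass, with the remaining tones above: Eb, Gb, A, C.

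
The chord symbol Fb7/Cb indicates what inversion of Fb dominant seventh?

second inversion

Fb7/Cb means Fb dominant seventh with Cb in the bass. Cb is the fifth of Fb dominant seventh (Fb–Ab–Cb–Ebb), so this is second inversion.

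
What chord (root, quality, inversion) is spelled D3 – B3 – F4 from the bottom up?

The distinct note names are D, B, F. Stacked in thirds they read B–D–F, which is a diminished triad on B.
With the third (D) in the bass, the chord is in first inversion (figured bass 6).

B diminished, first inversion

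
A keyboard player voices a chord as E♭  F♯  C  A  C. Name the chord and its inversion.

Reducing to letter names: Eb, F#, C, A. These stack in thirds as F#–A–C–Eb — an F# diminished seventh chord.
With the seventh (Eb) in the bass, the chord is in third inversion (figured bass 4/2).

F# diminished seventh, third inversion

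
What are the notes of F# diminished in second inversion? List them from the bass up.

C, F#, A

The chord tones are F#–A–C. With the fifth (C) lowest for second inversion: C, F#, A.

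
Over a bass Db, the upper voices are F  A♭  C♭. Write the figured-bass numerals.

7

The notes Db, F, Ab, Cb stack in thirds as Db–F–Ab–Cb — a Db dominant seventh chord. The bass Db is the root, so this is root position: figured 7.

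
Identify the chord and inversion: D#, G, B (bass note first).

G augmented, second inversion

The distinct note names are D#, G, B. Stacked in thirds they read G–B–D#, which is an augmented triad on G.
With the fifth (D#) in the bass, the chord is in second inversion (figured bass 6/4).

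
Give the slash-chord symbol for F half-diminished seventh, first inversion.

First inversion of F half-diminished seventh has the third (Ab) in the bass. As a slash chord: Fø7/Ab.

Fø7/Ab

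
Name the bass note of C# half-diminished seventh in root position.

The root of C# half-diminished seventh (C#–E–G–B) is C#; that is the bass in root position.

C#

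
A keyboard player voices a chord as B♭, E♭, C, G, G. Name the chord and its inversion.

C minor seventh, third inversion

The distinct note names are Bb, Eb, C, G. Stacked in thirds they read C–Eb–G–Bb, which is a minor seventh chord on C.
The lowest note is Bb, the seventh of the chord, so this is third inversion (figured bass 4/2).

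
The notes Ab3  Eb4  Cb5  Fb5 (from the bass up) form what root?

Reordering Ab, Eb, Cb, Fb into stacked thirds gives Fb–Ab–Cb–Eb; the bottom of that stack, Fb, is the root.

Fb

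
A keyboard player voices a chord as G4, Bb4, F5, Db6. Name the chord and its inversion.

The pitch classes G, Bb, F, Db arrange in thirds as G–Bb–Db–F: a G half-diminished seventh chord.
With the root (G) in the bass, the chord is in root position (figured bass 7).

G half-diminished seventh, root position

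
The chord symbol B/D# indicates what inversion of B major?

B/D# means B major with D# in the bass. D# is the third of B major (B–D#–F#), so this is first inversion.

first inversion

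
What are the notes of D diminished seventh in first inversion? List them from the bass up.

D diminished seventh is D–F–Ab–Cb. First inversion puts the third (F) in the bass, with the remaining tones above: F, Ab, Cb, D.

F, Ab, Cb, D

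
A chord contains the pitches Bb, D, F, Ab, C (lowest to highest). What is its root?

Reordering Bb, D, F, Ab, C into stacked thirds gives Bb–D–F–Ab–C; the bottom of that stack, Bb, is the root.

Bb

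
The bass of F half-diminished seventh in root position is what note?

F

The root of F half-diminished seventh (F–Ab–Cb–Eb) is F; that is the bass in root position.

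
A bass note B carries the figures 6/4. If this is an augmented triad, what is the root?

Eb

The figures 6/4 mean the fifth of the chord is in the bass. If B is the fifth of an augmented triad, the root is Eb (chord tones Eb–G–B).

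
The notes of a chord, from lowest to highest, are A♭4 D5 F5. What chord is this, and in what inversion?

D diminished, second inversion

The pitch classes Ab, D, F arrange in thirds as D–F–Ab: a D diminished triad.
Ab is the fifth of D diminished; fifth in the bass means second inversion (figured bass 6/4).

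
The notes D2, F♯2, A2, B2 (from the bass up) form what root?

Reordering D, F#, A, B into stacked thirds gives B–D–F#–A; the bottom of that stack, B, is the root.

B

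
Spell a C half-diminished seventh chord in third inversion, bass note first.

Spelling C half-diminished seventh: C–Eb–Gb–Bb. In third inversion the seventh is bass, giving Bb, C, Eb, Gb from the bottom.

Bb, C, Eb, Gb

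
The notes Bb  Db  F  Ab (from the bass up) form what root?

Reordering Bb, Db, F, Ab into stacked thirds gives Bb–Db–F–Ab; the bottom of that stack, Bb, is the root.

Bb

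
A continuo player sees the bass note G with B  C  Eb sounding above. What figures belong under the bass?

The notes G, B, C, Eb stack in thirds as C–Eb–G–B — a C minor-major seventh chord. The bass G is the fifth, so this is second inversion: figured 4/3.

4/3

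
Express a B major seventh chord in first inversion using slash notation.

First inversion of B major seventh has the third (D#) in the bass. As a slash chord: Bmaj7/D#.

Bmaj7/D#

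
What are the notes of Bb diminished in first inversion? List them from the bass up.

The chord tones are Bb–Db–Fb. With the third (Db) lowest for first inversion: Db, Fb, Bb.

Db, Fb, Bb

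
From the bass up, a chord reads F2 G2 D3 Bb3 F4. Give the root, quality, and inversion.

The pitch classes F, G, D, Bb arrange in thirds as G–Bb–D–F: a G minor seventh chord.
F is the seventh of G minor seventh; seventh in the bass means third inversion (figured bass 4/2).

G minor seventh, third inversion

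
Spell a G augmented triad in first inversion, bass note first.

The chord tones are G–B–D#. With the third (B) lowest for first inversion: B, D#, G.

B, D#, G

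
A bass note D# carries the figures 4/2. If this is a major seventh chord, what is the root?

The figures 4/2 mean the seventh of the chord is in the bass. If D# is the seventh of a major seventh chord, the root is E (chord tones E–G#–B–D#).

E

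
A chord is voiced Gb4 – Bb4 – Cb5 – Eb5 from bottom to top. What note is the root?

The distinct letter names are Gb, Bb, Cb, Eb. Arranged as a stack of thirds they read Cb–Eb–Gb–Bb, so Cb is the root (a Cb major seventh chord).

Cb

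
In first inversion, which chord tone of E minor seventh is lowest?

G

E minor seventh is E–G–B–D. First inversion places the third in the bass: G.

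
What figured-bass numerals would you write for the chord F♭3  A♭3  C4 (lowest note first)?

The notes Fb, Ab, C stack in thirds as Fb–Ab–C — an Fb augmented triad. The bass Fb is the root, so this is root position: figured 5/3.

5/3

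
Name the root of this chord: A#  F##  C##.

The distinct letter names are A#, F##, C##. Arranged as a stack of thirds they read F##–A#–C##, so F## is the root (an F## minor triad).

F##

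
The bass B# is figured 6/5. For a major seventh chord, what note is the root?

The figures 6/5 mean the third of the chord is in the bass. If B# is the third of a major seventh chord, the root is G# (chord tones G#–B#–D#–F##).

G#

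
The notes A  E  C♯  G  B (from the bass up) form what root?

A, E, C#, G, B are the tones of an A dominant ninth chord (A–C#–E–G–B), making A the root.

A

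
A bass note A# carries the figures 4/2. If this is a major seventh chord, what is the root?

The figures 4/2 mean the seventh of the chord is in the bass. If A# is the seventh of a major seventh chord, the root is B (chord tones B–D#–F#–A#).

B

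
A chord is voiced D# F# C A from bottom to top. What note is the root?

D#

D#, F#, C, A are the tones of a D# diminished seventh chord (D#–F#–A–C), making D# the root.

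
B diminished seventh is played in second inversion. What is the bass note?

In second inversion the fifth is lowest. For B diminished seventh (B–D–F–Ab) that is F.

F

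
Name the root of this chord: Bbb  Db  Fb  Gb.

Bbb, Db, Fb, Gb are the tones of a Gb minor seventh chord (Gb–Bbb–Db–Fb), making Gb the root.

Gb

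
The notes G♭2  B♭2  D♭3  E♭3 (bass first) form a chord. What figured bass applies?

The notes Gb, Bb, Db, Eb stack in thirds as Eb–Gb–Bb–Db — an Eb minor seventh chord. The bass Gb is the third, so this is first inversion: figured 6/5.

6/5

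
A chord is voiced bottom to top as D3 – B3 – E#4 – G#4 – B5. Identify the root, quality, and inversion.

E# diminished seventh, third inversion

The pitch classes D, B, E#, G# arrange in thirds as E#–G#–B–D: an E# diminished seventh chord.
The lowest note is D, the seventh of the chord, so this is third inversion (figured bass 4/2).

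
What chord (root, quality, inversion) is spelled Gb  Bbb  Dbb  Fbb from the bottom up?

Gb diminished seventh, root position

The pitch classes Gb, Bbb, Dbb, Fbb arrange in thirds as Gb–Bbb–Dbb–Fbb: a Gb diminished seventh chord.
With the root (Gb) in the bass, the chord is in root position (figured bass 7).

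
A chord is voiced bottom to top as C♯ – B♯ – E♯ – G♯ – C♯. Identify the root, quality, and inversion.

Reducing to letter names: C#, B#, E#, G#. These stack in thirds as C#–E#–G#–B# — a C# major seventh chord.
With the root (C#) in the bass, the chord is in root position (figured bass 7).

C# major seventh, root position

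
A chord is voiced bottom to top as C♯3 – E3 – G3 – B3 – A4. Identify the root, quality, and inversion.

Reducing to letter names: C#, E, G, B, A. These stack in thirds as A–C#–E–G–B — an A dominant ninth chord.
With the third (C#) in the bass, the chord is in first inversion.

A dominant ninth, first inversion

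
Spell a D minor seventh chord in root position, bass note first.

D minor seventh is D–F–A–C. Root position puts the root (D) in the bass, with the remaining tones above: D, F, A, C.

D, F, A, C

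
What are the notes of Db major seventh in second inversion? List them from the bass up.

Ab, C, Db, F

The chord tones are Db–F–Ab–C. With the fifth (Ab) lowest for second inversion: Ab, C, Db, F.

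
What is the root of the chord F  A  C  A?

Reordering F, A, C into stacked thirds gives F–A–C; the bottom of that stack, F, is the root.

F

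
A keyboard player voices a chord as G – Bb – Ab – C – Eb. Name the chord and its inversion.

Ab major ninth, third inversion

Reducing to letter names: G, Bb, Ab, C, Eb. These stack in thirds as Ab–C–Eb–G–Bb — an Ab major ninth chord.
The lowest note is G, the seventh of the chord, so this is third inversion.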